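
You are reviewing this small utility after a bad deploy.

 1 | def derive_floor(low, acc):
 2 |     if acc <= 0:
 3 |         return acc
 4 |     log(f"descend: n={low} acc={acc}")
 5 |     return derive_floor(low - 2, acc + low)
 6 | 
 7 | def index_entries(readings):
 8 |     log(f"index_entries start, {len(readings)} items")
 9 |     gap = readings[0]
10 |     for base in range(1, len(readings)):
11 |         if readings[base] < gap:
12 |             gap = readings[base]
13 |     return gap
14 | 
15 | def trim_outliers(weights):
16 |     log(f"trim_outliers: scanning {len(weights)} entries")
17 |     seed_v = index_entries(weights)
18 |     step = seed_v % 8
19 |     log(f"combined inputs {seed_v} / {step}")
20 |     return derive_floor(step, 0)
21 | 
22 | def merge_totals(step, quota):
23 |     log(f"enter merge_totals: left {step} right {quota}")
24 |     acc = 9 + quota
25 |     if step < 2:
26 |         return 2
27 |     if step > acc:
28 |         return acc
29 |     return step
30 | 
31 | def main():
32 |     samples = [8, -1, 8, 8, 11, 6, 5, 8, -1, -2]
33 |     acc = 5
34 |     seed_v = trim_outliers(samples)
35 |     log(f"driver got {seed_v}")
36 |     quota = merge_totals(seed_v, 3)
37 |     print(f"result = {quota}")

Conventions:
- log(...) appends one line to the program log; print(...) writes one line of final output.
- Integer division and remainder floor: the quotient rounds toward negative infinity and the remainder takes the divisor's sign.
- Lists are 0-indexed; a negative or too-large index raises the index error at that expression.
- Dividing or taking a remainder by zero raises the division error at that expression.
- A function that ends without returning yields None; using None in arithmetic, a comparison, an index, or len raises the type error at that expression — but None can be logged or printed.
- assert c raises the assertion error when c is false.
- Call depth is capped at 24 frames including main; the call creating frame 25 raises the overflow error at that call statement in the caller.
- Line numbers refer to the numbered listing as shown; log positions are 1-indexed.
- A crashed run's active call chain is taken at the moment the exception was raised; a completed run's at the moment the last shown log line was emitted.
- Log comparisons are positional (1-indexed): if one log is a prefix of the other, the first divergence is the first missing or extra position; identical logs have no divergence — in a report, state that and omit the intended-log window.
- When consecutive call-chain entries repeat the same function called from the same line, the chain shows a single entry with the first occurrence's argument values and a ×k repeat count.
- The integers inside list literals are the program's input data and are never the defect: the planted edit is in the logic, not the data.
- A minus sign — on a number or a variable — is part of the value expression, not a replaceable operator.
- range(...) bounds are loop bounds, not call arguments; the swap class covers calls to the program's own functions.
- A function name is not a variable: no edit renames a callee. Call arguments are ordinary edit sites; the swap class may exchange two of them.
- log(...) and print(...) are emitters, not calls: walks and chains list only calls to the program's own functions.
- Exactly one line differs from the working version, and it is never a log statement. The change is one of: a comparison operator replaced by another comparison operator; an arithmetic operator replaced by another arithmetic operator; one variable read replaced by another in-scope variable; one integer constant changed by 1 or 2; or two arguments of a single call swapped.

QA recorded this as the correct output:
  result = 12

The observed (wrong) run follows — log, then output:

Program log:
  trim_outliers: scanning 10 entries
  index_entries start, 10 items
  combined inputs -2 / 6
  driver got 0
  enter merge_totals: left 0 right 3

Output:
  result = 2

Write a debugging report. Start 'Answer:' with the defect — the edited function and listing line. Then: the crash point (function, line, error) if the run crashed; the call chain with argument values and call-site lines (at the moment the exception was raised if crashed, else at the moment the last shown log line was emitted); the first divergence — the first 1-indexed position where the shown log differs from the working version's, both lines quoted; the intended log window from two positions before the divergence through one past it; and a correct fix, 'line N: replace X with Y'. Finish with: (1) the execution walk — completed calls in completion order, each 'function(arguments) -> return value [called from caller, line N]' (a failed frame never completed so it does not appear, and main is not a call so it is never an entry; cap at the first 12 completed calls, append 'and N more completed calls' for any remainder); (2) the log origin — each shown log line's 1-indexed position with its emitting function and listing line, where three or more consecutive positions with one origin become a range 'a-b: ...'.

Answer: the defect is in derive_floor at line 2.
Key observation: Everything matches until log position 4, which reads 'driver got 0' in place of 'descend: n=6 acc=0'.
Call chain: main -> merge_totals(0, 3) (called at line 36).
First divergence: position 4 — shown 'driver got 0', intended 'descend: n=6 acc=0'.
Intended log window:
  2: index_entries start, 10 items
  3: combined inputs -2 / 6
  4: descend: n=6 acc=0
  5: descend: n=4 acc=6
Execution walk:
  index_entries([8, -1, 8, 8, 11, 6, 5, 8, -1, -2]) -> -2  [called from trim_outliers, line 17]
  derive_floor(6, 0) -> 0  [called from trim_outliers, line 20]
  trim_outliers([8, -1, 8, 8, 11, 6, 5, 8, -1, -2]) -> 0  [called from main, line 34]
  merge_totals(0, 3) -> 2  [called from main, line 36]
Log line origins:
  1: logged in trim_outliers at line 16
  2: logged in index_entries at line 8
  3: logged in trim_outliers at line 19
  4: logged in main at line 35
  5: logged in merge_totals at line 23
A correct fix: line 2: replace `acc` with `low`.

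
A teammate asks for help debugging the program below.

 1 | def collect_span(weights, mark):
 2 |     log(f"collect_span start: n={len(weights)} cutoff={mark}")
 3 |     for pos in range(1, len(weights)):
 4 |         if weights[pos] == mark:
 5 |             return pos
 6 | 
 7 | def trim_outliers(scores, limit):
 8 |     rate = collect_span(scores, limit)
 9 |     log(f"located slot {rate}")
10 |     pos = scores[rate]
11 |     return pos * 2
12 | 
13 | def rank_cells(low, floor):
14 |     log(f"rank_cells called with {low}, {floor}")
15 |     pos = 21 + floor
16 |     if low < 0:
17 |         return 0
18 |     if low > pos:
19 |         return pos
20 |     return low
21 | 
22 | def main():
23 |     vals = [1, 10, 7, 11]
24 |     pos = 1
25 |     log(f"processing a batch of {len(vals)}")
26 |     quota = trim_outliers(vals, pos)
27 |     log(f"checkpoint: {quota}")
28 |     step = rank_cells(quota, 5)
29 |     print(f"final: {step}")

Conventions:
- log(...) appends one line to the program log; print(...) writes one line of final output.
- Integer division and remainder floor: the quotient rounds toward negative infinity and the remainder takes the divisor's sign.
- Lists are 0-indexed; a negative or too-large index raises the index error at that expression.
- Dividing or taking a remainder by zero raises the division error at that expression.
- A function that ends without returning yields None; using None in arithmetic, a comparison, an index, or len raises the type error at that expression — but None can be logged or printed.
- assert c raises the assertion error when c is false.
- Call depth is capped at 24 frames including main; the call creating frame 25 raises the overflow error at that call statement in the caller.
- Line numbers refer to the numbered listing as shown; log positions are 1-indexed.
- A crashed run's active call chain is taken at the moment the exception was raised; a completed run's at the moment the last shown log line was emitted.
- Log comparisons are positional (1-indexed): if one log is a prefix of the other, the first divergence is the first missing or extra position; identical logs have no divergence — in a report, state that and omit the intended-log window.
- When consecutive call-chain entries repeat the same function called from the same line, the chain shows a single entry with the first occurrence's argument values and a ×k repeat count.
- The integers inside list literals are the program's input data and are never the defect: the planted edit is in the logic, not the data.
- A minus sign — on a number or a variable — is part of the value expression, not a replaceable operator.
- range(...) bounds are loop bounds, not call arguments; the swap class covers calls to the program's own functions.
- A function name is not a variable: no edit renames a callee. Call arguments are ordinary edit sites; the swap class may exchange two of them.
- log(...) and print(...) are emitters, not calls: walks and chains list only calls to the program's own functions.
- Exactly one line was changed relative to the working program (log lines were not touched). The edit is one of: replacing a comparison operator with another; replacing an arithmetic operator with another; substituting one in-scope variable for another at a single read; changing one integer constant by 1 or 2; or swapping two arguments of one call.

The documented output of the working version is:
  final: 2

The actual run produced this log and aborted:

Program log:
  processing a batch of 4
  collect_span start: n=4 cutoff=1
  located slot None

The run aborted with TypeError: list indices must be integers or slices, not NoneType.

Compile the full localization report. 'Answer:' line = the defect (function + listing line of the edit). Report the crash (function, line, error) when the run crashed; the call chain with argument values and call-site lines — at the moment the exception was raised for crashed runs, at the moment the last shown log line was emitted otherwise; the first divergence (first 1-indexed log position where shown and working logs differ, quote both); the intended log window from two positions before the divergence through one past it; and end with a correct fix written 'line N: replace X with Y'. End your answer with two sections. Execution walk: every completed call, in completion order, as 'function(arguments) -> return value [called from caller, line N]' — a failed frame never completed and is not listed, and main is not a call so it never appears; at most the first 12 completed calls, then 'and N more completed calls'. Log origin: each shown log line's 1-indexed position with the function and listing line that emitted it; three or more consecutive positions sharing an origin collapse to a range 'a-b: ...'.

Answer: the defect is in collect_span at line 3.
Key observation: At log position 3 the runs split — shown 'located slot None', but the working version logs 'located slot 0'.
Crash: trim_outliers, line 10, TypeError.
Call chain: main -> trim_outliers([1, 10, 7, 11], 1) (called at line 26).
First divergence: position 3; shown 'located slot None' vs intended 'located slot 0'.
Intended log window:
  1: processing a batch of 4
  2: collect_span start: n=4 cutoff=1
  3: located slot 0
  4: checkpoint: 2
Execution walk:
  collect_span([1, 10, 7, 11], 1) -> None  [called from trim_outliers, line 8]
Log line origins:
  1: from main, line 25
  2: from collect_span, line 2
  3: from trim_outliers, line 9
A correct fix: line 3: replace `1` with `0`.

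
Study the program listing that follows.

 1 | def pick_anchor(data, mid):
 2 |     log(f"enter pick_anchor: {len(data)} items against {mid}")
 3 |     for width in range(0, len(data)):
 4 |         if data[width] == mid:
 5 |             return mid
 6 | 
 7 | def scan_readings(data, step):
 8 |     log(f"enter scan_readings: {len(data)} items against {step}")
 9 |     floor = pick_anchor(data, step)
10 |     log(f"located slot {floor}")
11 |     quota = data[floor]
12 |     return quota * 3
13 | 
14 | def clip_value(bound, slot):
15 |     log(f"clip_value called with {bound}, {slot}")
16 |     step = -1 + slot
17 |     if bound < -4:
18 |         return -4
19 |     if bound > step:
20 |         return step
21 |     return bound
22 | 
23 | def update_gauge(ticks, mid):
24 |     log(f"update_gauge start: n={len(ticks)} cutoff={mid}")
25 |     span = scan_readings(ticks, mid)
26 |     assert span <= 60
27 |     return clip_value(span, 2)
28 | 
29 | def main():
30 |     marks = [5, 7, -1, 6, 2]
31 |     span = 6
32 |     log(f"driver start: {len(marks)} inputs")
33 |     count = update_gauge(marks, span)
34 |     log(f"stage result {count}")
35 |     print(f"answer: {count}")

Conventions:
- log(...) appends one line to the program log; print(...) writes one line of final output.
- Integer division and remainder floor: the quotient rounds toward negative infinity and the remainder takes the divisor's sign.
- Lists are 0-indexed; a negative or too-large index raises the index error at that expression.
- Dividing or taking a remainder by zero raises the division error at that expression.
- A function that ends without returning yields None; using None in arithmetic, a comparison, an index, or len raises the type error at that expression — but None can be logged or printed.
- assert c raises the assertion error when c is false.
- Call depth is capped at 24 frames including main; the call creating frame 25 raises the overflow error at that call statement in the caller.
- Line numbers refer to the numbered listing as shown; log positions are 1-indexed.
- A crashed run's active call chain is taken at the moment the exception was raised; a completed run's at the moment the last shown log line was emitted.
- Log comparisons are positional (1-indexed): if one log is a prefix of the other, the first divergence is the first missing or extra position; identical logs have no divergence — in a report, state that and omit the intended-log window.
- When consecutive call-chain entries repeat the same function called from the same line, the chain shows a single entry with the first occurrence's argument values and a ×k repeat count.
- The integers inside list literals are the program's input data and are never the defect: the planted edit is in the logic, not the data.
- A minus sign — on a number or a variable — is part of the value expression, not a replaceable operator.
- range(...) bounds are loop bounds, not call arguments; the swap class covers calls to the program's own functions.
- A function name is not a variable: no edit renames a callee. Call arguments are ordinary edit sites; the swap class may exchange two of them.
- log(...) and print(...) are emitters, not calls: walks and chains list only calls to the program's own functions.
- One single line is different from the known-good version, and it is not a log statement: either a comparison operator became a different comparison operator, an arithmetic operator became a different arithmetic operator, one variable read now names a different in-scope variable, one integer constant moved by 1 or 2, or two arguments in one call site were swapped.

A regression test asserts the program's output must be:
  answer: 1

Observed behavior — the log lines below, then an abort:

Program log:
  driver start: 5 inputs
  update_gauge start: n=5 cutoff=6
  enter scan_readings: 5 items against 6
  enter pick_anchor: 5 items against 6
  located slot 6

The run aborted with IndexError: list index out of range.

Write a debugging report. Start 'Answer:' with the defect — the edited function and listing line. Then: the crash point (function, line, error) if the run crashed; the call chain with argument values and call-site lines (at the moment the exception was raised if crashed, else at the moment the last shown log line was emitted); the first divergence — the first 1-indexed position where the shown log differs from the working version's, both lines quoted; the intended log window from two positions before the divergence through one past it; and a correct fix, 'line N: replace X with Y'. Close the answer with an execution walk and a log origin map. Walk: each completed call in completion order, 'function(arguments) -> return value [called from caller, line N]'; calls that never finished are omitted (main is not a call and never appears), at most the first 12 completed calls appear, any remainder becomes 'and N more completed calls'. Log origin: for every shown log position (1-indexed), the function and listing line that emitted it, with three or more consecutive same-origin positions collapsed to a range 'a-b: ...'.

Answer: the defect is in pick_anchor at line 5.
The tell: Log line 5 is where behavior first shows: 'located slot 6' appears instead of 'located slot 3'.
Crash: scan_readings, line 11, IndexError.
Call chain: main -> update_gauge([5, 7, -1, 6, 2], 6) (called at line 33) -> scan_readings([5, 7, -1, 6, 2], 6) (called at line 25).
First divergence: position 5; shown 'located slot 6' vs intended 'located slot 3'.
Intended log window:
  3: enter scan_readings: 5 items against 6
  4: enter pick_anchor: 5 items against 6
  5: located slot 3
  6: clip_value called with 18, 2
Execution walk:
  pick_anchor([5, 7, -1, 6, 2], 6) -> 6  [called from scan_readings, line 9]
Log origin:
  1: logged in main at line 32
  2: logged in update_gauge at line 24
  3: logged in scan_readings at line 8
  4: logged in pick_anchor at line 2
  5: logged in scan_readings at line 10
A correct fix: line 5: replace `mid` with `width`.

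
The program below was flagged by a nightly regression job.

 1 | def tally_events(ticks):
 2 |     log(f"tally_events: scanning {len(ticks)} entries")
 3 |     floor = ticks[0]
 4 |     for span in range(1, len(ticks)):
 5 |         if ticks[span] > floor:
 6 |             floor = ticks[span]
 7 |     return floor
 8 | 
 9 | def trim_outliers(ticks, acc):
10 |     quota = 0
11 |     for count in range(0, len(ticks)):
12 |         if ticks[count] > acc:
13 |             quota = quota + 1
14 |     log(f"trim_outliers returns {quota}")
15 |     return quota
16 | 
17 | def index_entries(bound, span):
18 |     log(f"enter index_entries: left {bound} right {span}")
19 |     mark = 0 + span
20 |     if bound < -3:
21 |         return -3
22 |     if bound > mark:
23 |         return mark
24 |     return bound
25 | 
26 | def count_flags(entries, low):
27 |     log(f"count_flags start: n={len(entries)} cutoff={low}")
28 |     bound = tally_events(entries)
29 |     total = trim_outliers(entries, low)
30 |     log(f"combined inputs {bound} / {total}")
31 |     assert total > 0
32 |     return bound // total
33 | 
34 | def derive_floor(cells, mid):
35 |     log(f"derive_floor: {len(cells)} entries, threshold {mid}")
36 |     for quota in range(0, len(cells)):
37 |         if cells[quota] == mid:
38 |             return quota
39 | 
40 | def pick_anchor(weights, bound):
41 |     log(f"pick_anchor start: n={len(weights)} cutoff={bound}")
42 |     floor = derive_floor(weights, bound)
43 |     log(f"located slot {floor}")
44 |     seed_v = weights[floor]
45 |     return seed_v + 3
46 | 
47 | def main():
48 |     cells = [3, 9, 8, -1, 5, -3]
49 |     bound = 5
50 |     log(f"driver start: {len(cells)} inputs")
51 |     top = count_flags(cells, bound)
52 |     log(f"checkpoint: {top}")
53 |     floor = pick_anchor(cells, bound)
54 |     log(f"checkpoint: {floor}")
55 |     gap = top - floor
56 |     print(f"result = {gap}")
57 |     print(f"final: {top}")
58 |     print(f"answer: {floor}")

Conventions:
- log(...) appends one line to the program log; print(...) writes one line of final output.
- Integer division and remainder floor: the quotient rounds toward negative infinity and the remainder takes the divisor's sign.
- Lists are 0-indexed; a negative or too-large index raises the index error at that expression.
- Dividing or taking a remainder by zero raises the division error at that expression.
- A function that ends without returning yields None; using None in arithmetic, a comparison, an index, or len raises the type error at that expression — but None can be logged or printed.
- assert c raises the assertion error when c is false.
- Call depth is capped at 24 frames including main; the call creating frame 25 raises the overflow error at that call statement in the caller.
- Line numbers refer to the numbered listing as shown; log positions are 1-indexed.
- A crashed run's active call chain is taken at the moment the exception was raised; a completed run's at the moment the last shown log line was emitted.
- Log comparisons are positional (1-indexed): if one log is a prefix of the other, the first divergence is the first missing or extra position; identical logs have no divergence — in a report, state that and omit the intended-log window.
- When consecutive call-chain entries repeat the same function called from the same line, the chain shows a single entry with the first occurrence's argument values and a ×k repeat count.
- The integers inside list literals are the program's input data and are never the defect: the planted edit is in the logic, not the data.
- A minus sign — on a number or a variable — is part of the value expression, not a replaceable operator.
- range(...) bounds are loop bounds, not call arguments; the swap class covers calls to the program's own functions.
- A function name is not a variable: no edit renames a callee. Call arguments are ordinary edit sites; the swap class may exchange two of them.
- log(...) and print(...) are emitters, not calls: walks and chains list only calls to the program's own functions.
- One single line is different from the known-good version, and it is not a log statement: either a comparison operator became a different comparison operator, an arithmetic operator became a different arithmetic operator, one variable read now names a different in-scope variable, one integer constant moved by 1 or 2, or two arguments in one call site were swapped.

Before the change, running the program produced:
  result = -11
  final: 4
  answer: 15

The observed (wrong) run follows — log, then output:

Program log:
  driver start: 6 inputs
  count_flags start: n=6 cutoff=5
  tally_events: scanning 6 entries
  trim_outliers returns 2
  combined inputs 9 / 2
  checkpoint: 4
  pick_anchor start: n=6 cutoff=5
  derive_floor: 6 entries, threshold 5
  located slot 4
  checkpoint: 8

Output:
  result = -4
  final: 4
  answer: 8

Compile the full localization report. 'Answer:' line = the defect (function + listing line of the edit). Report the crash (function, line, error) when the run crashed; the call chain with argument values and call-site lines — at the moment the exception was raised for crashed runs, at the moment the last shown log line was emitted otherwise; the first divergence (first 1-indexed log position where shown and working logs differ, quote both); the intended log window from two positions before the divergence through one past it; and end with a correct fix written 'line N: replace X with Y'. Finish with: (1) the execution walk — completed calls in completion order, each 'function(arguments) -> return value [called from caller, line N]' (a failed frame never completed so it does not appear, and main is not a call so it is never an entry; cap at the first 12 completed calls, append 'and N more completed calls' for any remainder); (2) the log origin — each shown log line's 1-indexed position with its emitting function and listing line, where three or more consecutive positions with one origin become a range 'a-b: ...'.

Answer: the defect is in pick_anchor at line 45.
Core observation: Position 10 is the first bad log line: 'checkpoint: 8' should read 'checkpoint: 15'.
Call chain: main.
First divergence: position 10; shown 'checkpoint: 8' vs intended 'checkpoint: 15'.
Intended log window:
  8: derive_floor: 6 entries, threshold 5
  9: located slot 4
  10: checkpoint: 15
Execution walk:
  tally_events([3, 9, 8, -1, 5, -3]) -> 9  [called from count_flags, line 28]
  trim_outliers([3, 9, 8, -1, 5, -3], 5) -> 2  [called from count_flags, line 29]
  count_flags([3, 9, 8, -1, 5, -3], 5) -> 4  [called from main, line 51]
  derive_floor([3, 9, 8, -1, 5, -3], 5) -> 4  [called from pick_anchor, line 42]
  pick_anchor([3, 9, 8, -1, 5, -3], 5) -> 8  [called from main, line 53]
Log line origins:
  1 — main, line 50
  2 — count_flags, line 27
  3 — tally_events, line 2
  4 — trim_outliers, line 14
  5 — count_flags, line 30
  6 — main, line 52
  7 — pick_anchor, line 41
  8 — derive_floor, line 35
  9 — pick_anchor, line 43
  10 — main, line 54
A correct fix: line 45: replace `+` with `*`.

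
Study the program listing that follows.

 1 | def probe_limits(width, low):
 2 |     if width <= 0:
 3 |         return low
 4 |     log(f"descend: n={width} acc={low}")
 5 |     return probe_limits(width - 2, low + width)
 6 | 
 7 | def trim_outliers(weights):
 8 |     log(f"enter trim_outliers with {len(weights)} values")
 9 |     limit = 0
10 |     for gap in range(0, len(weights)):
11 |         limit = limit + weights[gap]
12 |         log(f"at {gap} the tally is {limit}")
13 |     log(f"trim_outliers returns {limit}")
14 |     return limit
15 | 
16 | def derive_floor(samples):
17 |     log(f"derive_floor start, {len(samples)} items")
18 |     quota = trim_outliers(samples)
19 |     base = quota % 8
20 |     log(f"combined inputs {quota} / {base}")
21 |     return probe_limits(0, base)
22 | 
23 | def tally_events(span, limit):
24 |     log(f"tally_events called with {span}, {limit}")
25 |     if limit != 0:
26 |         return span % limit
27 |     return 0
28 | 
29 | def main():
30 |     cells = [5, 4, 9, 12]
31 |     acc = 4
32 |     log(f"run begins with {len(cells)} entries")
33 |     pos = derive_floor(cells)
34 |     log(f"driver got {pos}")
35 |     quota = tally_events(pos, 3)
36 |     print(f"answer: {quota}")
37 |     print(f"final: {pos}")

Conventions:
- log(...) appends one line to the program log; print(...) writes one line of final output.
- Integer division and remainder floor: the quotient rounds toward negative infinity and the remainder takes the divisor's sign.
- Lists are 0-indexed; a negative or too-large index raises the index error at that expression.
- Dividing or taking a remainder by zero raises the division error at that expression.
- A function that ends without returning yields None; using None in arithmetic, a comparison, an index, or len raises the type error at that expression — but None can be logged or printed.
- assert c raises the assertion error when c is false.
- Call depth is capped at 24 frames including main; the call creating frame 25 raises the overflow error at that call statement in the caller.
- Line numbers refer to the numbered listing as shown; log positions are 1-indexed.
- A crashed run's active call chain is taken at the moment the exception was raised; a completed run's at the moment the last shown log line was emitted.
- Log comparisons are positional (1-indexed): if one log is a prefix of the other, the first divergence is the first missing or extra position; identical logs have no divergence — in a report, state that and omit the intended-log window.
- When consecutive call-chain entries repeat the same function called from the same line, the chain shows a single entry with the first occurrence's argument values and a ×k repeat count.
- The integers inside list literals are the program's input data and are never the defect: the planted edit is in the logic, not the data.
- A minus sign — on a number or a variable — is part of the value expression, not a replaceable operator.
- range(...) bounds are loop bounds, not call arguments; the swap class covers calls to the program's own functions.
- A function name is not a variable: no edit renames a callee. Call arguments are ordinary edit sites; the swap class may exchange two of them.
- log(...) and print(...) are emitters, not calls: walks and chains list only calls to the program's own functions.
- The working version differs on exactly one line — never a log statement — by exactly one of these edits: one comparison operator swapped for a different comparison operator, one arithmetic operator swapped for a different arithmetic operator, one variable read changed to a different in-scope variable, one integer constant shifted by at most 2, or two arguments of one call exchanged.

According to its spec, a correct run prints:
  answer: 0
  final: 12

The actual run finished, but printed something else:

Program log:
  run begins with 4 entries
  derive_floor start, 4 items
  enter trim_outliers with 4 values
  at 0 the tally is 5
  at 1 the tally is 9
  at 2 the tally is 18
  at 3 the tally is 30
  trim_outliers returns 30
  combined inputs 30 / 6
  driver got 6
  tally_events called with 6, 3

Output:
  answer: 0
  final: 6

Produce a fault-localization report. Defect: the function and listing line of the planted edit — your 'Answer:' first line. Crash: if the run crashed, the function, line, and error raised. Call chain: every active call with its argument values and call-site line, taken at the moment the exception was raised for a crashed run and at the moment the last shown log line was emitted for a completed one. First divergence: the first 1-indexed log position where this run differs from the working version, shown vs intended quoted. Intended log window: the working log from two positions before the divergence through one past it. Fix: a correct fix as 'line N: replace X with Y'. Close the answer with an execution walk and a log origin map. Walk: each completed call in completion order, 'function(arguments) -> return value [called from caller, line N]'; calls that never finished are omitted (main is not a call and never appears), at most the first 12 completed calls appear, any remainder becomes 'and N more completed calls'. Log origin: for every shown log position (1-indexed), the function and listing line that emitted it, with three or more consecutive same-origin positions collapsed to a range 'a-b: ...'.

Answer: the defect is in derive_floor at line 21.
Key observation: The log first diverges at position 10: the faulty run prints 'driver got 6' where the working version prints 'descend: n=6 acc=0'.
Call chain: main -> tally_events(6, 3) (called at line 35).
First divergence: position 10; shown 'driver got 6' vs intended 'descend: n=6 acc=0'.
Intended log window:
  8: trim_outliers returns 30
  9: combined inputs 30 / 6
  10: descend: n=6 acc=0
  11: descend: n=4 acc=6
Execution walk:
  trim_outliers([5, 4, 9, 12]) -> 30  [called from derive_floor, line 18]
  probe_limits(0, 6) -> 6  [called from derive_floor, line 21]
  derive_floor([5, 4, 9, 12]) -> 6  [called from main, line 33]
  tally_events(6, 3) -> 0  [called from main, line 35]
Log origins:
  1 — main, line 32
  2 — derive_floor, line 17
  3 — trim_outliers, line 8
  4-7 — trim_outliers, line 12
  8 — trim_outliers, line 13
  9 — derive_floor, line 20
  10 — main, line 34
  11 — tally_events, line 24
A correct fix: line 21: replace `probe_limits(0, base)` with `probe_limits(base, 0)`.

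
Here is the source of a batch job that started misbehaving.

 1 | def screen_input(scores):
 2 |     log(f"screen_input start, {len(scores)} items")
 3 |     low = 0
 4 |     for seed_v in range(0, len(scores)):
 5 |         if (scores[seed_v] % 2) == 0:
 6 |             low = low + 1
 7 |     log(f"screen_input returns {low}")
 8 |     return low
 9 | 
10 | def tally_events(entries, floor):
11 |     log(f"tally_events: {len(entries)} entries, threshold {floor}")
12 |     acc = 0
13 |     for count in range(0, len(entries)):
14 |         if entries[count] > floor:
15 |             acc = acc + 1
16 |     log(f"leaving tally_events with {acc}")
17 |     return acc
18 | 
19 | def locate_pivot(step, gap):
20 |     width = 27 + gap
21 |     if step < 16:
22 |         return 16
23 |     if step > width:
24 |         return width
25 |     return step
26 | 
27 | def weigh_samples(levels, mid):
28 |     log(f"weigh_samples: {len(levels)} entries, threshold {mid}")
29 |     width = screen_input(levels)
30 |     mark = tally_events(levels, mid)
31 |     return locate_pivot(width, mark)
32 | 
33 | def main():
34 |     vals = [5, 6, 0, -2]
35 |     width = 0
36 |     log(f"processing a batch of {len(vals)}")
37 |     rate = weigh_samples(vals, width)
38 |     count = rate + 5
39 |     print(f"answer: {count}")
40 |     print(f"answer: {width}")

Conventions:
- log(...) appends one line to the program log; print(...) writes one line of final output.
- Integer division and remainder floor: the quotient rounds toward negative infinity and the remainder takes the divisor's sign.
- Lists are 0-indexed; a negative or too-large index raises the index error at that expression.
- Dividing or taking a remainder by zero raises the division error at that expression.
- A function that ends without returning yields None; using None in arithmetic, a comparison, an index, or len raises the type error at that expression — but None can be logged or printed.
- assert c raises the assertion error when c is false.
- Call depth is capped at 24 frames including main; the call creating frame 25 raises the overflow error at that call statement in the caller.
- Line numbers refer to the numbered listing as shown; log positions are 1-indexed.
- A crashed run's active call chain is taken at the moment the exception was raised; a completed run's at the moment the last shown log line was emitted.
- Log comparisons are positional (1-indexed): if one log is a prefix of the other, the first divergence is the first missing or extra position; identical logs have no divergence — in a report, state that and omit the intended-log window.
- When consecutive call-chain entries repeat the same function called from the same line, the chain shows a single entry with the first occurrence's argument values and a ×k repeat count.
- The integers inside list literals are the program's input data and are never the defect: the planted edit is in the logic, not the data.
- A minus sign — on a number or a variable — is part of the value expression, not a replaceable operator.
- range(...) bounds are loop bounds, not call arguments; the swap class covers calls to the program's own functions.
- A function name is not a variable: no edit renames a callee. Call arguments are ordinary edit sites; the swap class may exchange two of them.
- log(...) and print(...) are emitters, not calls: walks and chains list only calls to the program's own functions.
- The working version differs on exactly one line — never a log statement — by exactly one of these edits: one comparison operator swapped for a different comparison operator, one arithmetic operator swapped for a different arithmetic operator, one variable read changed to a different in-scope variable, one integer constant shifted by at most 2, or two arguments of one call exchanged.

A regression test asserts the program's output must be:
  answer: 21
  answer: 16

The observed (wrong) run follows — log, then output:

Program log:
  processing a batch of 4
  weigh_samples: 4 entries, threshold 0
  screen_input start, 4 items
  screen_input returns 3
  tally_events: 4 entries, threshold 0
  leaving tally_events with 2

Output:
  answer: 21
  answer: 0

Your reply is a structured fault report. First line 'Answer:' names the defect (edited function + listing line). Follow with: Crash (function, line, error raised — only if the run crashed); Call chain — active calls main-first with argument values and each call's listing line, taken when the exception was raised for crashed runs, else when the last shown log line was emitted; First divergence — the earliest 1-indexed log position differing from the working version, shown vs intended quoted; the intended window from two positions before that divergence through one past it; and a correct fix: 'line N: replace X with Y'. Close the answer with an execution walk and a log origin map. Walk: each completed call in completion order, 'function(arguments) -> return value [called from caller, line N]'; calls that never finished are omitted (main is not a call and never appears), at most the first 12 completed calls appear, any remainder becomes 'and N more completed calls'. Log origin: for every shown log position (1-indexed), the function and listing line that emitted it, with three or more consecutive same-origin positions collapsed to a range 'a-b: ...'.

Answer: the defect is in main at line 40.
Core observation: Nothing in the log betrays the bug — only the output does.
Call chain: main -> weigh_samples([5, 6, 0, -2], 0) (called at line 37) -> tally_events([5, 6, 0, -2], 0) (called at line 30).
First divergence: none — the logs agree in full.
Execution walk:
  screen_input([5, 6, 0, -2]) -> 3  [called from weigh_samples, line 29]
  tally_events([5, 6, 0, -2], 0) -> 2  [called from weigh_samples, line 30]
  locate_pivot(3, 2) -> 16  [called from weigh_samples, line 31]
  weigh_samples([5, 6, 0, -2], 0) -> 16  [called from main, line 37]
Log origins:
  1: emitted by main (line 36)
  2: emitted by weigh_samples (line 28)
  3: emitted by screen_input (line 2)
  4: emitted by screen_input (line 7)
  5: emitted by tally_events (line 11)
  6: emitted by tally_events (line 16)
A correct fix: line 40: replace `width` with `rate`.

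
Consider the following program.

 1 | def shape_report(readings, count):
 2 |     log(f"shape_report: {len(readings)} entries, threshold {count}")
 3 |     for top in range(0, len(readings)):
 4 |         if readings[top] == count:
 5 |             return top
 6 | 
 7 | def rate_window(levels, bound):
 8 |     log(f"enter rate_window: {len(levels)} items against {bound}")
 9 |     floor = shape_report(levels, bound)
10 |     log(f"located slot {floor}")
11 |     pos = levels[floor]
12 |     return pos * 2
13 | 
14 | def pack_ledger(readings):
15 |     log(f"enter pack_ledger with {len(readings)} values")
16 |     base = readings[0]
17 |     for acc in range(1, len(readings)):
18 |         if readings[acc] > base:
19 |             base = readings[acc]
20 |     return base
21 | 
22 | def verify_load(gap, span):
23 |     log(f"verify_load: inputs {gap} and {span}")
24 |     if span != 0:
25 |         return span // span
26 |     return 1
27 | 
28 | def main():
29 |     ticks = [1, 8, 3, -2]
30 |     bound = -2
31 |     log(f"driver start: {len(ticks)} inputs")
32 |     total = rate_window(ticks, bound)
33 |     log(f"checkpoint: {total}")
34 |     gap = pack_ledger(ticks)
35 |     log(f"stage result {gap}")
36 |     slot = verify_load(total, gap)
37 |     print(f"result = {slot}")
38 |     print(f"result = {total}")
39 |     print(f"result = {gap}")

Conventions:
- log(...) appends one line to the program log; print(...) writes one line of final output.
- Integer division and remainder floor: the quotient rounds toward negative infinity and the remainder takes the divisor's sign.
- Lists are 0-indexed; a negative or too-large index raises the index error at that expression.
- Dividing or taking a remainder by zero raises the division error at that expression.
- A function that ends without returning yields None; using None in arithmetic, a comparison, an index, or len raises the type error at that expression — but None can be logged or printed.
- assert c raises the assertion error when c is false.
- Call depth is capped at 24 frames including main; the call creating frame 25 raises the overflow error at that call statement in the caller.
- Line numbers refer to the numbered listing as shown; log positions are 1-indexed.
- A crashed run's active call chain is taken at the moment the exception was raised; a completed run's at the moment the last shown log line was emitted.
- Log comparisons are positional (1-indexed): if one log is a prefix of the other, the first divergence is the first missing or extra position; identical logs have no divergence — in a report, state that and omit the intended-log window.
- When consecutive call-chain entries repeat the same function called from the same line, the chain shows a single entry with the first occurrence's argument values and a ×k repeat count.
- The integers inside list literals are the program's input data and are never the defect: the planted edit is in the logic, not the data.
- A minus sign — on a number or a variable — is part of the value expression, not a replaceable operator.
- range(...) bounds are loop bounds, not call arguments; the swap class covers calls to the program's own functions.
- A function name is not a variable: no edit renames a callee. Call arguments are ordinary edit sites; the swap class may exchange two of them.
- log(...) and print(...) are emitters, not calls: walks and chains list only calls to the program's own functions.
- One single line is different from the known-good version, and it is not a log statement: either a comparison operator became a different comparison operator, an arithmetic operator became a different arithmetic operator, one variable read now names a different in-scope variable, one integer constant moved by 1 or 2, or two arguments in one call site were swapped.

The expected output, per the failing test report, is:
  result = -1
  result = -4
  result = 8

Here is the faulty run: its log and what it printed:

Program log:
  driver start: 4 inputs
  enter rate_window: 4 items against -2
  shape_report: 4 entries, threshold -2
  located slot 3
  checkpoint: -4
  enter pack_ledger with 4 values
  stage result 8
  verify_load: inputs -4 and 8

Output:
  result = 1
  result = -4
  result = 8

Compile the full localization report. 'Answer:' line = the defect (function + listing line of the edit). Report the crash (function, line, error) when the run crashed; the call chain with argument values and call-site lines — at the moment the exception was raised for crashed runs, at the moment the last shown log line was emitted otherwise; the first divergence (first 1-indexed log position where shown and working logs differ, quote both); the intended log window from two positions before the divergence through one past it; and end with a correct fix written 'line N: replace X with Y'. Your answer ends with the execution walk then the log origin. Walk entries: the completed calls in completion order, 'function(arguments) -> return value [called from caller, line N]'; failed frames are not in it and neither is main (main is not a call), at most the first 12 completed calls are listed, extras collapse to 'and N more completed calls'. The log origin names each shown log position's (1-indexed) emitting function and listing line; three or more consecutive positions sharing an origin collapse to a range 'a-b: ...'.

Answer: the defect is in verify_load at line 25.
The tell: Every logged value matches the working version; the printed result is what differs.
Call chain: main -> verify_load(-4, 8) (called at line 36).
First divergence: none; the two logs match at every position.
Execution walk:
  shape_report([1, 8, 3, -2], -2) -> 3  [called from rate_window, line 9]
  rate_window([1, 8, 3, -2], -2) -> -4  [called from main, line 32]
  pack_ledger([1, 8, 3, -2]) -> 8  [called from main, line 34]
  verify_load(-4, 8) -> 1  [called from main, line 36]
Origin of each log line:
  1: emitted by main (line 31)
  2: emitted by rate_window (line 8)
  3: emitted by shape_report (line 2)
  4: emitted by rate_window (line 10)
  5: emitted by main (line 33)
  6: emitted by pack_ledger (line 15)
  7: emitted by main (line 35)
  8: emitted by verify_load (line 23)
A correct fix: line 25: replace `span // span` with `gap // span`.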